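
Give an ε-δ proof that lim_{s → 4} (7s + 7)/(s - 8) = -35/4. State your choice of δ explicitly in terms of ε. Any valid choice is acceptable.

Suppose ε > 0. We want δ > 0 with 0 < |s − 4| < δ ⇒ |(7s + 7)/(s - 8) + 35/4| < ε.
Combining over a common denominator, (7s + 7)/(s - 8) + 35/4 = [(7s + 7)·(-4) − 35·(s - 8)] / [(-4)·(s - 8)] = -63(s − 4) / ((-4)(s - 8)).
So |(7s + 7)/(s - 8) + 35/4| = 63|s − 4| / (4·|s − 8|).
Require δ ≤ 2, so |s − 8| ≥ |-4| − |s − 4| > 4 − 2 = 2.
Hence |(7s + 7)/(s - 8) + 35/4| < 63|s − 4|/(4·2) = (63/8)|s − 4|, which is < ε once |s − 4| < (8/63)ε.
Take δ = min(2, (8/63)ε). Then 0 < |s − 4| < δ forces both bounds, so |(7s + 7)/(s - 8) + 35/4| < ε.

δ = min(2, (8/63)ε)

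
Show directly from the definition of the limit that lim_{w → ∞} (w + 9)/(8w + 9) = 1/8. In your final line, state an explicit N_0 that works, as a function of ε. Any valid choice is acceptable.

Let ε > 0. We seek N_0 > 0 such that w > N_0 implies |(w + 9)/(8w + 9) − (1/8)| < ε.
(w + 9)/(8w + 9) − (1/8) = (8(w + 9) − (8w + 9)) / (8(8w + 9)) = 63/(8(8w + 9)).
For w > 0 we have 8w + 9 > 8w, so |(w + 9)/(8w + 9) − (1/8)| = 63/(8(8w + 9)) < 63/(8·8w) = (63/64)/w.
Thus |(w + 9)/(8w + 9) − (1/8)| < ε whenever w > (63/64)/ε.
Take N_0 = (63/64)/ε. If w > N_0 then |(w + 9)/(8w + 9) − (1/8)| < (63/64)/w < ε.

N_0 = (63/64)/ε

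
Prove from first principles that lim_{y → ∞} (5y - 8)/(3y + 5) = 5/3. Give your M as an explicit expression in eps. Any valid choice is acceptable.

Fix eps > 0. We seek M > 0 such that y > M implies |(5y - 8)/(3y + 5) − (5/3)| < eps.
(5y - 8)/(3y + 5) − (5/3) = (3(5y - 8) − 5(3y + 5)) / (3(3y + 5)) = -49/(3(3y + 5)).
For y > 0 we have 3y + 5 > 3y, so |(5y - 8)/(3y + 5) − (5/3)| = 49/(3(3y + 5)) < 49/(3·3y) = (49/9)/y.
Thus |(5y - 8)/(3y + 5) − (5/3)| < eps whenever y > (49/9)/eps.
Take M = (49/9)/eps. If y > M then |(5y - 8)/(3y + 5) − (5/3)| < (49/9)/y < eps.

M = (49/9)/eps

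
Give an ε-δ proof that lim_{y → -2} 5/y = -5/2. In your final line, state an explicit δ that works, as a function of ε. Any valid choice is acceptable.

δ = min(1, (2/5)ε)

Let ε > 0 be given. We seek δ > 0 such that 0 < |y + 2| < δ implies |5/y + 5/2| < ε.
|5/y + 5/2| = 5·|-2 − y|/(2·|y|) = 5|y + 2|/(2|y|).
Restrict δ ≤ 1. Then |y + 2| < 1 gives |y| > 1, so 2|y| > 2.
Then |5/y + 5/2| < 5|y + 2|/2, which is < ε when |y + 2| < (2/5)ε.
Take δ = min(1, (2/5)ε). Then 0 < |y + 2| < δ gives both |y + 2| < 1 and |y + 2| < (2/5)ε, so |5/y + 5/2| < ε.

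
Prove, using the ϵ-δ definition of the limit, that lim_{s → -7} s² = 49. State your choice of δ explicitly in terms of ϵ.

Let ϵ > 0. We seek δ > 0 with 0 < |s + 7| < δ ⇒ |s² − 49| < ϵ.
Factor: s² − 49 = (s + 7)(s - 7), so |s² − 49| = |s + 7|·|s - 7|.
Restrict δ ≤ 1. Then |s + 7| < 1 gives |s| < 8, so by the triangle inequality |s - 7| ≤ 8 + 7 = 15.
Hence |s² − 49| ≤ 15|s + 7|, which is < ϵ once |s + 7| < ϵ/15.
Take δ = min(1, ϵ/15). If 0 < |s + 7| < δ then both bounds hold and |s² − 49| ≤ 15|s + 7| < 15·(ϵ/15) = ϵ.

δ = min(1, ϵ/15)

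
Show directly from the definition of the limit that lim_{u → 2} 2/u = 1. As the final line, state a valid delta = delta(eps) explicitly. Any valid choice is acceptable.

Let eps > 0. We seek delta > 0 such that 0 < |u − 2| < delta implies |2/u − 1| < eps.
|2/u − 1| = 2·|2 − u|/(2·|u|) = 2|u − 2|/(2|u|).
Restrict delta ≤ 1. Then |u − 2| < 1 gives |u| > 1, so 2|u| > 2.
Then |2/u − 1| < 2|u − 2|/2, which is < eps when |u − 2| < eps.
Take delta = min(1, eps). Then 0 < |u − 2| < delta gives both |u − 2| < 1 and |u − 2| < eps, so |2/u − 1| < eps.

delta = min(1, eps)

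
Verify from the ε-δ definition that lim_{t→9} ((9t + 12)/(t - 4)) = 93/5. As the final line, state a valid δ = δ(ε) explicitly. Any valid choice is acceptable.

Suppose ε > 0. We want δ > 0 with 0 < |t − 9| < δ ⇒ |(9t + 12)/(t - 4) − (93/5)| < ε.
Combining over a common denominator, (9t + 12)/(t - 4) − (93/5) = [(9t + 12)·5 − 93·(t - 4)] / [5·(t - 4)] = -48(t − 9) / (5(t - 4)).
So |(9t + 12)/(t - 4) − (93/5)| = 48|t − 9| / (5·|t − 4|).
Require δ ≤ 5/2, so |t − 4| ≥ |5| − |t − 9| > 5 − 5/2 = 5/2.
Hence |(9t + 12)/(t - 4) − (93/5)| < 48|t − 9|/(5·(5/2)) = (96/25)|t − 9|, which is < ε once |t − 9| < (25/96)ε.
Take δ = min(5/2, (25/96)ε). Then 0 < |t − 9| < δ forces both bounds, so |(9t + 12)/(t - 4) − (93/5)| < ε.

δ = min(5/2, (25/96)ε)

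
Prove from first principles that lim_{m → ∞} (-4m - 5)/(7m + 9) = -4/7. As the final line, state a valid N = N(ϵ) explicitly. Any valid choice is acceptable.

Fix ϵ > 0. For m ≥ 1, |(-4m - 5)/(7m + 9) + 4/7| = |1|/(7(7m + 9)) = 1/(7(7m + 9)).
Since 7m + 9 ≥ 7m for m ≥ 1, this is ≤ 1/(7·7m) = (1/49)/m.
So |(-4m - 5)/(7m + 9) + 4/7| < ϵ whenever m > (1/49)/ϵ.
Take N = (1/49)/ϵ. If m > N then |(-4m - 5)/(7m + 9) + 4/7| ≤ (1/49)/m < ϵ.

N = (1/49)/ϵ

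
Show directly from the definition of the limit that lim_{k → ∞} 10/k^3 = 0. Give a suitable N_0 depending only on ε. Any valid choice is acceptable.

Let ε > 0 be given. For k ≥ 1, |10/k^3 − 0| = 10/k^3.
10/k^3 < ε ⇔ k^3 > 10/ε ⇔ k > (10/ε)^{1/3}.
Take N_0 = (10/ε)^{1/3}. Then k > N_0 implies 10/k^3 < ε.

N_0 = (10/ε)^{1/3}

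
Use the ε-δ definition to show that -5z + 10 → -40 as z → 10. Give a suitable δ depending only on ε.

δ = ε/5

Fix ε > 0. We need δ > 0 so that 0 < |z − 10| < δ implies |(-5z + 10) + 40| < ε.
|(-5z + 10) + 40| = |-5z + 50| = 5|z − 10|.
So 5|z − 10| < ε exactly when |z − 10| < ε/5.
Choosing δ = ε/5 gives |(-5z + 10) + 40| = 5|z − 10| < ε whenever |z − 10| < δ.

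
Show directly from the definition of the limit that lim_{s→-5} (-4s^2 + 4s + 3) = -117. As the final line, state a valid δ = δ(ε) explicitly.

Let ε > 0. We want δ > 0 such that 0 < |s + 5| < δ implies |(-4s^2 + 4s + 3) + 117| < ε.
(-4s^2 + 4s + 3) + 117 = -4s^2 + 4s + 120 = (s + 5)(-4s + 24).
So |(-4s^2 + 4s + 3) + 117| = |s + 5|·|-4s + 24|.
Assume first that |s + 5| < 2, so |s| < 7. Then |-4s + 24| ≤ 4·7 + 24 = 52.
Hence |(-4s^2 + 4s + 3) + 117| ≤ 52|s + 5| < ε provided |s + 5| < ε/52.
Take δ = min(2, ε/52). Then 0 < |s + 5| < δ gives both |s + 5| < 2 and |s + 5| < ε/52, so |(-4s^2 + 4s + 3) + 117| < ε.

δ = min(2, ε/52)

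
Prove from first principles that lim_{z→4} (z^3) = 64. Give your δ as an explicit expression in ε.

δ = min(1, ε/61)

Let ε > 0 be given. We seek δ > 0 with 0 < |z − 4| < δ ⇒ |z^3 − 64| < ε.
Factor: z^3 − 64 = (z − 4)(z^2 + 4z + 16), so |z^3 − 64| = |z − 4|·|z^2 + 4z + 16|.
Restrict δ ≤ 1. Then |z − 4| < 1 gives |z| < 5, so by the triangle inequality |z^2 + 4z + 16| ≤ 5^2 + 4·5 + 16 = 61.
Hence |z^3 − 64| ≤ 61|z − 4|, which is < ε once |z − 4| < ε/61.
Take δ = min(1, ε/61). If 0 < |z − 4| < δ then both bounds hold and |z^3 − 64| ≤ 61|z − 4| < 61·(ε/61) = ε.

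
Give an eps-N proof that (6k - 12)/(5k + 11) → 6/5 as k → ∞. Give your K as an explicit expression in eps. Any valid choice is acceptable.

Let eps > 0 be given. For k ≥ 1, |(6k - 12)/(5k + 11) − (6/5)| = |-126|/(5(5k + 11)) = 126/(5(5k + 11)).
Since 5k + 11 ≥ 5k for k ≥ 1, this is ≤ 126/(5·5k) = (126/25)/k.
So |(6k - 12)/(5k + 11) − (6/5)| < eps whenever k > (126/25)/eps.
Take K = (126/25)/eps. If k > K then |(6k - 12)/(5k + 11) − (6/5)| ≤ (126/25)/k < eps.

K = (126/25)/eps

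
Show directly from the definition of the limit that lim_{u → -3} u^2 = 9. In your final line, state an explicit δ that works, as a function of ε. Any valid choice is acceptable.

Let ε > 0. We seek δ > 0 with 0 < |u + 3| < δ ⇒ |u^2 − 9| < ε.
Factor: u^2 − 9 = (u + 3)(u - 3), so |u^2 − 9| = |u + 3|·|u - 3|.
Impose δ ≤ 1 so that |u| < 4; then |u - 3| ≤ 7.
Hence |u^2 − 9| ≤ 7|u + 3|, which is < ε once |u + 3| < ε/7.
Take δ = min(1, ε/7). If 0 < |u + 3| < δ then both bounds hold and |u^2 − 9| ≤ 7|u + 3| < 7·(ε/7) = ε.

δ = min(1, ε/7)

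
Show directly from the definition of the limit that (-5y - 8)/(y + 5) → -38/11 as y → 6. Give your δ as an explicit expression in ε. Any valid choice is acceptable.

δ = min(11/2, (121/34)ε)

Let ε > 0. We want δ > 0 with 0 < |y − 6| < δ ⇒ |(-5y - 8)/(y + 5) + 38/11| < ε.
Combining over a common denominator, (-5y - 8)/(y + 5) + 38/11 = [(-5y - 8)·11 − (-38)·(y + 5)] / [11·(y + 5)] = -17(y − 6) / (11(y + 5)).
So |(-5y - 8)/(y + 5) + 38/11| = 17|y − 6| / (11·|y + 5|).
Require δ ≤ 11/2, so |y + 5| ≥ |11| − |y − 6| > 11 − 11/2 = 11/2.
Hence |(-5y - 8)/(y + 5) + 38/11| < 17|y − 6|/(11·(11/2)) = (34/121)|y − 6|, which is < ε once |y − 6| < (121/34)ε.
Take δ = min(11/2, (121/34)ε). Then 0 < |y − 6| < δ forces both bounds, so |(-5y - 8)/(y + 5) + 38/11| < ε.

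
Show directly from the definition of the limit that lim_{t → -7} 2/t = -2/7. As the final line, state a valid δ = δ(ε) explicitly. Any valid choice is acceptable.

Let ε > 0. We seek δ > 0 such that 0 < |t + 7| < δ implies |2/t + 2/7| < ε.
|2/t + 2/7| = 2·|-7 − t|/(7·|t|) = 2|t + 7|/(7|t|).
Restrict δ ≤ 7/2. Then |t + 7| < 7/2 gives |t| > 7/2, so 7|t| > 49/2.
Then |2/t + 2/7| < 2|t + 7|/(49/2), which is < ε when |t + 7| < (49/4)ε.
Take δ = min(7/2, (49/4)ε). Then 0 < |t + 7| < δ gives both |t + 7| < 7/2 and |t + 7| < (49/4)ε, so |2/t + 2/7| < ε.

δ = min(7/2, (49/4)ε)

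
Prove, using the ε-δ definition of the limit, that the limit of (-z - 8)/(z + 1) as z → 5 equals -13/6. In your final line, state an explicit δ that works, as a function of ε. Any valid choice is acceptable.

δ = min(3, (18/7)ε)

Suppose ε > 0. We want δ > 0 with 0 < |z − 5| < δ ⇒ |(-z - 8)/(z + 1) + 13/6| < ε.
Combining over a common denominator, (-z - 8)/(z + 1) + 13/6 = [(-z - 8)·6 − (-13)·(z + 1)] / [6·(z + 1)] = 7(z − 5) / (6(z + 1)).
So |(-z - 8)/(z + 1) + 13/6| = 7|z − 5| / (6·|z + 1|).
Restrict δ ≤ 3. Then |z − 5| < 3 gives |z + 1| = |(z − 5) + 6| ≥ 6 − 3 = 3.
Hence |(-z - 8)/(z + 1) + 13/6| < 7|z − 5|/(6·3) = (7/18)|z − 5|, which is < ε once |z − 5| < (18/7)ε.
Take δ = min(3, (18/7)ε). Then 0 < |z − 5| < δ forces both bounds, so |(-z - 8)/(z + 1) + 13/6| < ε.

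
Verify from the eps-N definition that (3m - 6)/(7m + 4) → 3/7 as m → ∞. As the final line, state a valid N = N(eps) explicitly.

Suppose eps > 0. For m ≥ 1, |(3m - 6)/(7m + 4) − (3/7)| = |-54|/(7(7m + 4)) = 54/(7(7m + 4)).
Since 7m + 4 ≥ 7m for m ≥ 1, this is ≤ 54/(7·7m) = (54/49)/m.
So |(3m - 6)/(7m + 4) − (3/7)| < eps whenever m > (54/49)/eps.
Take N = (54/49)/eps. If m > N then |(3m - 6)/(7m + 4) − (3/7)| ≤ (54/49)/m < eps.

N = (54/49)/eps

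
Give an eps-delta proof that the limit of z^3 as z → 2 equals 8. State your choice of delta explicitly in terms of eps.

Let eps > 0. We seek delta > 0 with 0 < |z − 2| < delta ⇒ |z^3 − 8| < eps.
Factor: z^3 − 8 = (z − 2)(z^2 + 2z + 4), so |z^3 − 8| = |z − 2|·|z^2 + 2z + 4|.
Impose delta ≤ 2 so that |z| < 4; then |z^2 + 2z + 4| ≤ 28.
Hence |z^3 − 8| ≤ 28|z − 2|, which is < eps once |z − 2| < eps/28.
Take delta = min(2, eps/28). If 0 < |z − 2| < delta then both bounds hold and |z^3 − 8| ≤ 28|z − 2| < 28·(eps/28) = eps.

delta = min(2, eps/28)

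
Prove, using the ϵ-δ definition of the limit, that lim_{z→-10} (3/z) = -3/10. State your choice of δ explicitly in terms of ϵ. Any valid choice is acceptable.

Let ϵ > 0 be given. We seek δ > 0 such that 0 < |z + 10| < δ implies |3/z + 3/10| < ϵ.
|3/z + 3/10| = 3·|-10 − z|/(10·|z|) = 3|z + 10|/(10|z|).
Require δ ≤ 5 so that |z| > 10 − 5 = 5, hence 10|z| > 50.
Then |3/z + 3/10| < 3|z + 10|/50, which is < ϵ when |z + 10| < (50/3)ϵ.
Take δ = min(5, (50/3)ϵ). Then 0 < |z + 10| < δ gives both |z + 10| < 5 and |z + 10| < (50/3)ϵ, so |3/z + 3/10| < ϵ.

δ = min(5, (50/3)ϵ)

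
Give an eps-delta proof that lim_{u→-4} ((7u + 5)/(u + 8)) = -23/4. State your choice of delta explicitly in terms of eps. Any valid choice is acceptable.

Fix eps > 0. We want delta > 0 with 0 < |u + 4| < delta ⇒ |(7u + 5)/(u + 8) + 23/4| < eps.
Combining over a common denominator, (7u + 5)/(u + 8) + 23/4 = [(7u + 5)·4 − (-23)·(u + 8)] / [4·(u + 8)] = 51(u + 4) / (4(u + 8)).
So |(7u + 5)/(u + 8) + 23/4| = 51|u + 4| / (4·|u + 8|).
Restrict delta ≤ 2. Then |u + 4| < 2 gives |u + 8| = |(u + 4) + 4| ≥ 4 − 2 = 2.
Hence |(7u + 5)/(u + 8) + 23/4| < 51|u + 4|/(4·2) = (51/8)|u + 4|, which is < eps once |u + 4| < (8/51)eps.
Take delta = min(2, (8/51)eps). Then 0 < |u + 4| < delta forces both bounds, so |(7u + 5)/(u + 8) + 23/4| < eps.

delta = min(2, (8/51)eps)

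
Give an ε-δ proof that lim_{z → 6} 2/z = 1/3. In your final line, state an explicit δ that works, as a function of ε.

Let ε > 0. We seek δ > 0 such that 0 < |z − 6| < δ implies |2/z − (1/3)| < ε.
|2/z − (1/3)| = 2·|6 − z|/(6·|z|) = 2|z − 6|/(6|z|).
Restrict δ ≤ 3. Then |z − 6| < 3 gives |z| > 3, so 6|z| > 18.
Then |2/z − (1/3)| < 2|z − 6|/18, which is < ε when |z − 6| < 9ε.
Take δ = min(3, 9ε). Then 0 < |z − 6| < δ gives both |z − 6| < 3 and |z − 6| < 9ε, so |2/z − (1/3)| < ε.

δ = min(3, 9ε)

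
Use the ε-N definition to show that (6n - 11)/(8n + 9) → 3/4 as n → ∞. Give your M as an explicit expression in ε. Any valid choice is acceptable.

Let ε > 0. For n ≥ 1, |(6n - 11)/(8n + 9) − (3/4)| = |-142|/(8(8n + 9)) = 142/(8(8n + 9)).
Since 8n + 9 ≥ 8n for n ≥ 1, this is ≤ 142/(8·8n) = (71/32)/n.
So |(6n - 11)/(8n + 9) − (3/4)| < ε whenever n > (71/32)/ε.
Take M = (71/32)/ε. If n > M then |(6n - 11)/(8n + 9) − (3/4)| ≤ (71/32)/n < ε.

M = (71/32)/ε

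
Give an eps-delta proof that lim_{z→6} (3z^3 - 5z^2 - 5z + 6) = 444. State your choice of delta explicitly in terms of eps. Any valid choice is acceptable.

delta = min(2, eps/369)

Suppose eps > 0. We want delta > 0 such that 0 < |z − 6| < delta implies |(3z^3 - 5z^2 - 5z + 6) − 444| < eps.
(3z^3 - 5z^2 - 5z + 6) − 444 = 3z^3 - 5z^2 - 5z - 438 = (z − 6)(3z^2 + 13z + 73).
So |(3z^3 - 5z^2 - 5z + 6) − 444| = |z − 6|·|3z^2 + 13z + 73|.
Require delta ≤ 2. Then |z − 6| < 2 gives |z| < 8, and by the triangle inequality |3z^2 + 13z + 73| ≤ 3·8^2 + 13·8 + 73 = 369.
Hence |(3z^3 - 5z^2 - 5z + 6) − 444| ≤ 369|z − 6| < eps provided |z − 6| < eps/369.
Take delta = min(2, eps/369). Then 0 < |z − 6| < delta gives both |z − 6| < 2 and |z − 6| < eps/369, so |(3z^3 - 5z^2 - 5z + 6) − 444| < eps.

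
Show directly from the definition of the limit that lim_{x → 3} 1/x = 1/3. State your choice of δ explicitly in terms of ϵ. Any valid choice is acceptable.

Let ϵ > 0. We seek δ > 0 such that 0 < |x − 3| < δ implies |1/x − (1/3)| < ϵ.
|1/x − (1/3)| = |3 − x|/(3·|x|) = |x − 3|/(3|x|).
Restrict δ ≤ 3/2. Then |x − 3| < 3/2 gives |x| > 3/2, so 3|x| > 9/2.
Then |1/x − (1/3)| < |x − 3|/(9/2), which is < ϵ when |x − 3| < (9/2)ϵ.
Take δ = min(3/2, (9/2)ϵ). Then 0 < |x − 3| < δ gives both |x − 3| < 3/2 and |x − 3| < (9/2)ϵ, so |1/x − (1/3)| < ϵ.

δ = min(3/2, (9/2)ϵ)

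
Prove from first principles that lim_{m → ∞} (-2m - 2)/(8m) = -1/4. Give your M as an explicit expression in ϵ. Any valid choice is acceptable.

M = (1/4)/ϵ

Fix ϵ > 0. For m ≥ 1, |(-2m - 2)/(8m) + 1/4| = |-16|/(8(8m)) = 16/(8(8m)).
Since 8m ≥ 8m for m ≥ 1, this is ≤ 16/(8·8m) = (1/4)/m.
So |(-2m - 2)/(8m) + 1/4| < ϵ whenever m > (1/4)/ϵ.
Take M = (1/4)/ϵ. If m > M then |(-2m - 2)/(8m) + 1/4| ≤ (1/4)/m < ϵ.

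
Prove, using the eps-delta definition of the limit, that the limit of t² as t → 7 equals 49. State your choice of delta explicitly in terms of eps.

Let eps > 0. We seek delta > 0 with 0 < |t − 7| < delta ⇒ |t² − 49| < eps.
Factor: t² − 49 = (t − 7)(t + 7), so |t² − 49| = |t − 7|·|t + 7|.
Impose delta ≤ 2 so that |t| < 9; then |t + 7| ≤ 16.
Hence |t² − 49| ≤ 16|t − 7|, which is < eps once |t − 7| < eps/16.
Take delta = min(2, eps/16). If 0 < |t − 7| < delta then both bounds hold and |t² − 49| ≤ 16|t − 7| < 16·(eps/16) = eps.

delta = min(2, eps/16)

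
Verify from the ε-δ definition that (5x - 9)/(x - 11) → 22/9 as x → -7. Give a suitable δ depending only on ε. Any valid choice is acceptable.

δ = min(9, (81/23)ε)

Fix ε > 0. We want δ > 0 with 0 < |x + 7| < δ ⇒ |(5x - 9)/(x - 11) − (22/9)| < ε.
Combining over a common denominator, (5x - 9)/(x - 11) − (22/9) = [(5x - 9)·(-18) − (-44)·(x - 11)] / [(-18)·(x - 11)] = -46(x + 7) / ((-18)(x - 11)).
So |(5x - 9)/(x - 11) − (22/9)| = 46|x + 7| / (18·|x − 11|).
Require δ ≤ 9, so |x − 11| ≥ |-18| − |x + 7| > 18 − 9 = 9.
Hence |(5x - 9)/(x - 11) − (22/9)| < 46|x + 7|/(18·9) = (23/81)|x + 7|, which is < ε once |x + 7| < (81/23)ε.
Take δ = min(9, (81/23)ε). Then 0 < |x + 7| < δ forces both bounds, so |(5x - 9)/(x - 11) − (22/9)| < ε.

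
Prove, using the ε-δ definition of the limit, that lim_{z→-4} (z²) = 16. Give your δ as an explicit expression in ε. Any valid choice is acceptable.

Let ε > 0 be given. We seek δ > 0 with 0 < |z + 4| < δ ⇒ |z² − 16| < ε.
Factor: z² − 16 = (z + 4)(z - 4), so |z² − 16| = |z + 4|·|z - 4|.
Restrict δ ≤ 1. Then |z + 4| < 1 gives |z| < 5, so by the triangle inequality |z - 4| ≤ 5 + 4 = 9.
Hence |z² − 16| ≤ 9|z + 4|, which is < ε once |z + 4| < ε/9.
Take δ = min(1, ε/9). If 0 < |z + 4| < δ then both bounds hold and |z² − 16| ≤ 9|z + 4| < 9·(ε/9) = ε.

δ = min(1, ε/9)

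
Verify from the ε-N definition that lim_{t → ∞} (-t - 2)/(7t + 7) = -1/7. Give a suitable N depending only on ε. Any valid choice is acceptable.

Suppose ε > 0. We seek N > 0 such that t > N implies |(-t - 2)/(7t + 7) + 1/7| < ε.
(-t - 2)/(7t + 7) + 1/7 = (7(-t - 2) − (-1)(7t + 7)) / (7(7t + 7)) = -7/(7(7t + 7)).
For t > 0 we have 7t + 7 > 7t, so |(-t - 2)/(7t + 7) + 1/7| = 7/(7(7t + 7)) < 7/(7·7t) = (1/7)/t.
Thus |(-t - 2)/(7t + 7) + 1/7| < ε whenever t > (1/7)/ε.
Take N = (1/7)/ε. If t > N then |(-t - 2)/(7t + 7) + 1/7| < (1/7)/t < ε.

N = (1/7)/ε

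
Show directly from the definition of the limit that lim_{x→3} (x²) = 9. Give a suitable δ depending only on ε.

δ = min(1, ε/7)

Let ε > 0 be given. We seek δ > 0 with 0 < |x − 3| < δ ⇒ |x² − 9| < ε.
Factor: x² − 9 = (x − 3)(x + 3), so |x² − 9| = |x − 3|·|x + 3|.
Restrict δ ≤ 1. Then |x − 3| < 1 gives |x| < 4, so by the triangle inequality |x + 3| ≤ 4 + 3 = 7.
Hence |x² − 9| ≤ 7|x − 3|, which is < ε once |x − 3| < ε/7.
Take δ = min(1, ε/7). If 0 < |x − 3| < δ then both bounds hold and |x² − 9| ≤ 7|x − 3| < 7·(ε/7) = ε.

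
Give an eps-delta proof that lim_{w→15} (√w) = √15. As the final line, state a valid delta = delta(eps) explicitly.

Suppose eps > 0. We want delta > 0 such that 0 < |w − 15| < delta implies |√w − √15| < eps.
Rationalise: √w − √15 = (w − 15)/(√w + √15), so |√w − √15| = |w − 15|/(√w + √15).
Restrict delta ≤ 15 so that |w − 15| < 15 forces w > 0, and then √w + √15 > √15.
Hence |√w − √15| < |w − 15|/√15, which is < eps once |w − 15| < √15·eps.
Take delta = min(15, √15·eps). If 0 < |w − 15| < delta then w > 0 and |√w − √15| < |w − 15|/√15 < eps.

delta = min(15, √15·eps)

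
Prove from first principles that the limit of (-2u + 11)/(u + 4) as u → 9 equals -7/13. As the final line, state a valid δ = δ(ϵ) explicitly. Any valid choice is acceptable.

Fix ϵ > 0. We want δ > 0 with 0 < |u − 9| < δ ⇒ |(-2u + 11)/(u + 4) + 7/13| < ϵ.
Combining over a common denominator, (-2u + 11)/(u + 4) + 7/13 = [(-2u + 11)·13 − (-7)·(u + 4)] / [13·(u + 4)] = -19(u − 9) / (13(u + 4)).
So |(-2u + 11)/(u + 4) + 7/13| = 19|u − 9| / (13·|u + 4|).
Require δ ≤ 13/2, so |u + 4| ≥ |13| − |u − 9| > 13 − 13/2 = 13/2.
Hence |(-2u + 11)/(u + 4) + 7/13| < 19|u − 9|/(13·(13/2)) = (38/169)|u − 9|, which is < ϵ once |u − 9| < (169/38)ϵ.
Take δ = min(13/2, (169/38)ϵ). Then 0 < |u − 9| < δ forces both bounds, so |(-2u + 11)/(u + 4) + 7/13| < ϵ.

δ = min(13/2, (169/38)ϵ)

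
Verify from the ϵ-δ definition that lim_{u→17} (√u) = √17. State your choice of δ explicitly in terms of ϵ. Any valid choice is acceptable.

δ = min(17, √17·ϵ)

Let ϵ > 0 be given. We want δ > 0 such that 0 < |u − 17| < δ implies |√u − √17| < ϵ.
Rationalise: √u − √17 = (u − 17)/(√u + √17), so |√u − √17| = |u − 17|/(√u + √17).
Restrict δ ≤ 17 so that |u − 17| < 17 forces u > 0, and then √u + √17 > √17.
Hence |√u − √17| < |u − 17|/√17, which is < ϵ once |u − 17| < √17·ϵ.
Take δ = min(17, √17·ϵ). If 0 < |u − 17| < δ then u > 0 and |√u − √17| < |u − 17|/√17 < ϵ.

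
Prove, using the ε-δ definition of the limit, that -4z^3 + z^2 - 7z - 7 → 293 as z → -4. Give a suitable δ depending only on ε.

Suppose ε > 0. We want δ > 0 such that 0 < |z + 4| < δ implies |(-4z^3 + z^2 - 7z - 7) − 293| < ε.
(-4z^3 + z^2 - 7z - 7) − 293 = -4z^3 + z^2 - 7z - 300 = (z + 4)(-4z^2 + 17z - 75).
So |(-4z^3 + z^2 - 7z - 7) − 293| = |z + 4|·|-4z^2 + 17z - 75|.
Require δ ≤ 1. Then |z + 4| < 1 gives |z| < 5, and by the triangle inequality |-4z^2 + 17z - 75| ≤ 4·5^2 + 17·5 + 75 = 260.
Hence |(-4z^3 + z^2 - 7z - 7) − 293| ≤ 260|z + 4| < ε provided |z + 4| < ε/260.
Take δ = min(1, ε/260). Then 0 < |z + 4| < δ gives both |z + 4| < 1 and |z + 4| < ε/260, so |(-4z^3 + z^2 - 7z - 7) − 293| < ε.

δ = min(1, ε/260)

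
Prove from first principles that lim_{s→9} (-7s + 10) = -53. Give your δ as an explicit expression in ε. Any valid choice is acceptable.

δ = ε/7

Suppose ε > 0. We need δ > 0 so that 0 < |s − 9| < δ implies |(-7s + 10) + 53| < ε.
|(-7s + 10) + 53| = |-7s + 63| = 7|s − 9|.
So 7|s − 9| < ε exactly when |s − 9| < ε/7.
Choosing δ = ε/7 gives |(-7s + 10) + 53| = 7|s − 9| < ε whenever |s − 9| < δ.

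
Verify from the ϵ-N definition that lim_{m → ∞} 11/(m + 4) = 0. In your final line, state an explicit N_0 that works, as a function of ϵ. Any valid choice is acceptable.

N_0 = 11/ϵ

Let ϵ > 0 be given. For m ≥ 1, |11/(m + 4) − 0| = 11/(m + 4) ≤ 11/m.
We need 11/m < ϵ, i.e. m > 11/ϵ.
Take N_0 = 11/ϵ. If m > N_0 then |11/(m + 4)| ≤ 11/m < ϵ.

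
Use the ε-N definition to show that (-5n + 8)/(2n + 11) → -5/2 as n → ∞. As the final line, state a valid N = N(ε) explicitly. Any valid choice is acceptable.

Let ε > 0. For n ≥ 1, |(-5n + 8)/(2n + 11) + 5/2| = |71|/(2(2n + 11)) = 71/(2(2n + 11)).
Since 2n + 11 ≥ 2n for n ≥ 1, this is ≤ 71/(2·2n) = (71/4)/n.
So |(-5n + 8)/(2n + 11) + 5/2| < ε whenever n > (71/4)/ε.
Take N = (71/4)/ε. If n > N then |(-5n + 8)/(2n + 11) + 5/2| ≤ (71/4)/n < ε.

N = (71/4)/ε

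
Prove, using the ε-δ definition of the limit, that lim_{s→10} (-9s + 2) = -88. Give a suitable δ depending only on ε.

Suppose ε > 0. We need δ > 0 so that 0 < |s − 10| < δ implies |(-9s + 2) + 88| < ε.
Since (-9s + 2) + 88 = -9(s − 10), we have |(-9s + 2) + 88| = 9|s − 10|.
So 9|s − 10| < ε exactly when |s − 10| < ε/9.
Choosing δ = ε/9 gives |(-9s + 2) + 88| = 9|s − 10| < ε whenever |s − 10| < δ.

δ = ε/9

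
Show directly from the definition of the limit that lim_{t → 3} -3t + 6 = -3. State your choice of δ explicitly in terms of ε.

Suppose ε > 0. We need δ > 0 so that 0 < |t − 3| < δ implies |(-3t + 6) + 3| < ε.
|(-3t + 6) + 3| = |-3t + 9| = 3|t − 3|.
Thus it suffices that |t − 3| < ε/3.
Take δ = ε/3. If 0 < |t − 3| < δ then |(-3t + 6) + 3| = 3|t − 3| < 3·(ε/3) = ε.

δ = ε/3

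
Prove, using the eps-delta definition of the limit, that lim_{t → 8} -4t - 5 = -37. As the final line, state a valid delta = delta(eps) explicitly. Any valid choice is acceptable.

Let eps > 0. We need delta > 0 so that 0 < |t − 8| < delta implies |(-4t - 5) + 37| < eps.
|(-4t - 5) + 37| = |-4t + 32| = 4|t − 8|.
Thus it suffices that |t − 8| < eps/4.
Choosing delta = eps/4 gives |(-4t - 5) + 37| = 4|t − 8| < eps whenever |t − 8| < delta.

delta = eps/4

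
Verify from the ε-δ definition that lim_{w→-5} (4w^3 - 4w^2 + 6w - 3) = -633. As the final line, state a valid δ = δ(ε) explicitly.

δ = min(1, ε/414)

Let ε > 0 be given. We want δ > 0 such that 0 < |w + 5| < δ implies |(4w^3 - 4w^2 + 6w - 3) + 633| < ε.
(4w^3 - 4w^2 + 6w - 3) + 633 = 4w^3 - 4w^2 + 6w + 630 = (w + 5)(4w^2 - 24w + 126).
So |(4w^3 - 4w^2 + 6w - 3) + 633| = |w + 5|·|4w^2 - 24w + 126|.
Assume first that |w + 5| < 1, so |w| < 6. Then |4w^2 - 24w + 126| ≤ 4·6^2 + 24·6 + 126 = 414.
Hence |(4w^3 - 4w^2 + 6w - 3) + 633| ≤ 414|w + 5| < ε provided |w + 5| < ε/414.
Choosing δ = min(1, ε/414) ensures both conditions, hence |(4w^3 - 4w^2 + 6w - 3) + 633| < ε.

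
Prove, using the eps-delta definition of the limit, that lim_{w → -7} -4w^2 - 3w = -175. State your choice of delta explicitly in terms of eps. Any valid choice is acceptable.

delta = min(1, eps/57)

Let eps > 0. We want delta > 0 such that 0 < |w + 7| < delta implies |(-4w^2 - 3w) + 175| < eps.
(-4w^2 - 3w) + 175 = -4w^2 - 3w + 175 = (w + 7)(-4w + 25).
So |(-4w^2 - 3w) + 175| = |w + 7|·|-4w + 25|.
Assume first that |w + 7| < 1, so |w| < 8. Then |-4w + 25| ≤ 4·8 + 25 = 57.
Hence |(-4w^2 - 3w) + 175| ≤ 57|w + 7| < eps provided |w + 7| < eps/57.
Choosing delta = min(1, eps/57) ensures both conditions, hence |(-4w^2 - 3w) + 175| < eps.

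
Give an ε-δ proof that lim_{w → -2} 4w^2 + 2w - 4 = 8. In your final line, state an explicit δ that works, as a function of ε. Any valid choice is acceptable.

Let ε > 0. We want δ > 0 such that 0 < |w + 2| < δ implies |(4w^2 + 2w - 4) − 8| < ε.
(4w^2 + 2w - 4) − 8 = 4w^2 + 2w - 12 = (w + 2)(4w - 6).
So |(4w^2 + 2w - 4) − 8| = |w + 2|·|4w - 6|.
Require δ ≤ 1. Then |w + 2| < 1 gives |w| < 3, and by the triangle inequality |4w - 6| ≤ 4·3 + 6 = 18.
Hence |(4w^2 + 2w - 4) − 8| ≤ 18|w + 2| < ε provided |w + 2| < ε/18.
Take δ = min(1, ε/18). Then 0 < |w + 2| < δ gives both |w + 2| < 1 and |w + 2| < ε/18, so |(4w^2 + 2w - 4) − 8| < ε.

δ = min(1, ε/18)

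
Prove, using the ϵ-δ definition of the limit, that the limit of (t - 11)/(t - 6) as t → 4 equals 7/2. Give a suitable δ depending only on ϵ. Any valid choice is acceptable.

Let ϵ > 0 be given. We want δ > 0 with 0 < |t − 4| < δ ⇒ |(t - 11)/(t - 6) − (7/2)| < ϵ.
Combining over a common denominator, (t - 11)/(t - 6) − (7/2) = [(t - 11)·(-2) − (-7)·(t - 6)] / [(-2)·(t - 6)] = 5(t − 4) / ((-2)(t - 6)).
So |(t - 11)/(t - 6) − (7/2)| = 5|t − 4| / (2·|t − 6|).
Restrict δ ≤ 1. Then |t − 4| < 1 gives |t − 6| = |(t − 4) + (-2)| ≥ 2 − 1 = 1.
Hence |(t - 11)/(t - 6) − (7/2)| < 5|t − 4|/(2·1) = (5/2)|t − 4|, which is < ϵ once |t − 4| < (2/5)ϵ.
Take δ = min(1, (2/5)ϵ). Then 0 < |t − 4| < δ forces both bounds, so |(t - 11)/(t - 6) − (7/2)| < ϵ.

δ = min(1, (2/5)ϵ)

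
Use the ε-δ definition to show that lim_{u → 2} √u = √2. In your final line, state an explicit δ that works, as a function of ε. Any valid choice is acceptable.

δ = min(2, √2·ε)

Let ε > 0. We want δ > 0 such that 0 < |u − 2| < δ implies |√u − √2| < ε.
Rationalise: √u − √2 = (u − 2)/(√u + √2), so |√u − √2| = |u − 2|/(√u + √2).
Restrict δ ≤ 2 so that |u − 2| < 2 forces u > 0, and then √u + √2 > √2.
Hence |√u − √2| < |u − 2|/√2, which is < ε once |u − 2| < √2·ε.
Take δ = min(2, √2·ε). If 0 < |u − 2| < δ then u > 0 and |√u − √2| < |u − 2|/√2 < ε.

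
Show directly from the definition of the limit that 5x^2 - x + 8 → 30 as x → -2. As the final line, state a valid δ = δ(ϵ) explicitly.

δ = min(2, ϵ/31)

Let ϵ > 0 be given. We want δ > 0 such that 0 < |x + 2| < δ implies |(5x^2 - x + 8) − 30| < ϵ.
(5x^2 - x + 8) − 30 = 5x^2 - x - 22 = (x + 2)(5x - 11).
So |(5x^2 - x + 8) − 30| = |x + 2|·|5x - 11|.
Assume first that |x + 2| < 2, so |x| < 4. Then |5x - 11| ≤ 5·4 + 11 = 31.
Hence |(5x^2 - x + 8) − 30| ≤ 31|x + 2| < ϵ provided |x + 2| < ϵ/31.
Take δ = min(2, ϵ/31). Then 0 < |x + 2| < δ gives both |x + 2| < 2 and |x + 2| < ϵ/31, so |(5x^2 - x + 8) − 30| < ϵ.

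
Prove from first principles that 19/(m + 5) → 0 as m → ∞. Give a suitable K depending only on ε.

Suppose ε > 0. For m ≥ 1, |19/(m + 5) − 0| = 19/(m + 5) ≤ 19/m.
We need 19/m < ε, i.e. m > 19/ε.
Take K = 19/ε. If m > K then |19/(m + 5)| ≤ 19/m < ε.

K = 19/ε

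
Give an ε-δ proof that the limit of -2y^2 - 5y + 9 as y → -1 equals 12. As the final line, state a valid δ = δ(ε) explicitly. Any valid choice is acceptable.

Let ε > 0. We want δ > 0 such that 0 < |y + 1| < δ implies |(-2y^2 - 5y + 9) − 12| < ε.
(-2y^2 - 5y + 9) − 12 = -2y^2 - 5y - 3 = (y + 1)(-2y - 3).
So |(-2y^2 - 5y + 9) − 12| = |y + 1|·|-2y - 3|.
Assume first that |y + 1| < 1, so |y| < 2. Then |-2y - 3| ≤ 2·2 + 3 = 7.
Hence |(-2y^2 - 5y + 9) − 12| ≤ 7|y + 1| < ε provided |y + 1| < ε/7.
Choosing δ = min(1, ε/7) ensures both conditions, hence |(-2y^2 - 5y + 9) − 12| < ε.

δ = min(1, ε/7)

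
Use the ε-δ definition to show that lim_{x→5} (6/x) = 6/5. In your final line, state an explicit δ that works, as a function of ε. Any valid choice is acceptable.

Let ε > 0. We seek δ > 0 such that 0 < |x − 5| < δ implies |6/x − (6/5)| < ε.
|6/x − (6/5)| = 6·|5 − x|/(5·|x|) = 6|x − 5|/(5|x|).
Require δ ≤ 5/2 so that |x| > 5 − 5/2 = 5/2, hence 5|x| > 25/2.
Then |6/x − (6/5)| < 6|x − 5|/(25/2), which is < ε when |x − 5| < (25/12)ε.
Take δ = min(5/2, (25/12)ε). Then 0 < |x − 5| < δ gives both |x − 5| < 5/2 and |x − 5| < (25/12)ε, so |6/x − (6/5)| < ε.

δ = min(5/2, (25/12)ε)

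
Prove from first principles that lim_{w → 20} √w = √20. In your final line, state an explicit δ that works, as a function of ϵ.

Fix ϵ > 0. We want δ > 0 such that 0 < |w − 20| < δ implies |√w − √20| < ϵ.
Multiplying by the conjugate, |√w − √20| = |w − 20|/(√w + √20).
Restrict δ ≤ 20 so that |w − 20| < 20 forces w > 0, and then √w + √20 > √20.
Hence |√w − √20| < |w − 20|/√20, which is < ϵ once |w − 20| < √20·ϵ.
Take δ = min(20, √20·ϵ). If 0 < |w − 20| < δ then w > 0 and |√w − √20| < |w − 20|/√20 < ϵ.

δ = min(20, √20·ϵ)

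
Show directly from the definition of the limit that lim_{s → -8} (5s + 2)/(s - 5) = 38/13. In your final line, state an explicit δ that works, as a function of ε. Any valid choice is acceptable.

δ = min(13/2, (169/54)ε)

Fix ε > 0. We want δ > 0 with 0 < |s + 8| < δ ⇒ |(5s + 2)/(s - 5) − (38/13)| < ε.
Combining over a common denominator, (5s + 2)/(s - 5) − (38/13) = [(5s + 2)·(-13) − (-38)·(s - 5)] / [(-13)·(s - 5)] = -27(s + 8) / ((-13)(s - 5)).
So |(5s + 2)/(s - 5) − (38/13)| = 27|s + 8| / (13·|s − 5|).
Restrict δ ≤ 13/2. Then |s + 8| < 13/2 gives |s − 5| = |(s + 8) + (-13)| ≥ 13 − 13/2 = 13/2.
Hence |(5s + 2)/(s - 5) − (38/13)| < 27|s + 8|/(13·(13/2)) = (54/169)|s + 8|, which is < ε once |s + 8| < (169/54)ε.
Take δ = min(13/2, (169/54)ε). Then 0 < |s + 8| < δ forces both bounds, so |(5s + 2)/(s - 5) − (38/13)| < ε.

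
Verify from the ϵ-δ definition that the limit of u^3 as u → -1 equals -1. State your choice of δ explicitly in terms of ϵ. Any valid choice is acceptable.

Suppose ϵ > 0. We seek δ > 0 with 0 < |u + 1| < δ ⇒ |u^3 + 1| < ϵ.
Factor: u^3 + 1 = (u + 1)(u^2 - u + 1), so |u^3 + 1| = |u + 1|·|u^2 - u + 1|.
Impose δ ≤ 1 so that |u| < 2; then |u^2 - u + 1| ≤ 7.
Hence |u^3 + 1| ≤ 7|u + 1|, which is < ϵ once |u + 1| < ϵ/7.
Take δ = min(1, ϵ/7). If 0 < |u + 1| < δ then both bounds hold and |u^3 + 1| ≤ 7|u + 1| < 7·(ϵ/7) = ϵ.

δ = min(1, ϵ/7)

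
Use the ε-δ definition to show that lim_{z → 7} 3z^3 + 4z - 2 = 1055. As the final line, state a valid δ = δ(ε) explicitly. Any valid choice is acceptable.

δ = min(2, ε/583)

Suppose ε > 0. We want δ > 0 such that 0 < |z − 7| < δ implies |(3z^3 + 4z - 2) − 1055| < ε.
(3z^3 + 4z - 2) − 1055 = 3z^3 + 4z - 1057 = (z − 7)(3z^2 + 21z + 151).
So |(3z^3 + 4z - 2) − 1055| = |z − 7|·|3z^2 + 21z + 151|.
Require δ ≤ 2. Then |z − 7| < 2 gives |z| < 9, and by the triangle inequality |3z^2 + 21z + 151| ≤ 3·9^2 + 21·9 + 151 = 583.
Hence |(3z^3 + 4z - 2) − 1055| ≤ 583|z − 7| < ε provided |z − 7| < ε/583.
Take δ = min(2, ε/583). Then 0 < |z − 7| < δ gives both |z − 7| < 2 and |z − 7| < ε/583, so |(3z^3 + 4z - 2) − 1055| < ε.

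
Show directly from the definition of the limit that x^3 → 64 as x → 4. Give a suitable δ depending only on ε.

δ = min(1, ε/61)

Suppose ε > 0. We seek δ > 0 with 0 < |x − 4| < δ ⇒ |x^3 − 64| < ε.
Factor: x^3 − 64 = (x − 4)(x^2 + 4x + 16), so |x^3 − 64| = |x − 4|·|x^2 + 4x + 16|.
Restrict δ ≤ 1. Then |x − 4| < 1 gives |x| < 5, so by the triangle inequality |x^2 + 4x + 16| ≤ 5^2 + 4·5 + 16 = 61.
Hence |x^3 − 64| ≤ 61|x − 4|, which is < ε once |x − 4| < ε/61.
Take δ = min(1, ε/61). If 0 < |x − 4| < δ then both bounds hold and |x^3 − 64| ≤ 61|x − 4| < 61·(ε/61) = ε.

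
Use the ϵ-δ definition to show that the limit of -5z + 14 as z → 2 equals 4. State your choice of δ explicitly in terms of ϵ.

δ = ϵ/5

Suppose ϵ > 0. We need δ > 0 so that 0 < |z − 2| < δ implies |(-5z + 14) − 4| < ϵ.
Since (-5z + 14) − 4 = -5(z − 2), we have |(-5z + 14) − 4| = 5|z − 2|.
Thus it suffices that |z − 2| < ϵ/5.
Choosing δ = ϵ/5 gives |(-5z + 14) − 4| = 5|z − 2| < ϵ whenever |z − 2| < δ.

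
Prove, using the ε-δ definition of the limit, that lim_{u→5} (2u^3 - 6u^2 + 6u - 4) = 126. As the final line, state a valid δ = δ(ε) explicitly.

δ = min(2, ε/152)

Let ε > 0 be given. We want δ > 0 such that 0 < |u − 5| < δ implies |(2u^3 - 6u^2 + 6u - 4) − 126| < ε.
(2u^3 - 6u^2 + 6u - 4) − 126 = 2u^3 - 6u^2 + 6u - 130 = (u − 5)(2u^2 + 4u + 26).
So |(2u^3 - 6u^2 + 6u - 4) − 126| = |u − 5|·|2u^2 + 4u + 26|.
Require δ ≤ 2. Then |u − 5| < 2 gives |u| < 7, and by the triangle inequality |2u^2 + 4u + 26| ≤ 2·7^2 + 4·7 + 26 = 152.
Hence |(2u^3 - 6u^2 + 6u - 4) − 126| ≤ 152|u − 5| < ε provided |u − 5| < ε/152.
Choosing δ = min(2, ε/152) ensures both conditions, hence |(2u^3 - 6u^2 + 6u - 4) − 126| < ε.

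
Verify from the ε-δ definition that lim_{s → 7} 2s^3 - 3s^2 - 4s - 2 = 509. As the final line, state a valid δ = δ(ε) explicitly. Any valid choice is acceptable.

Let ε > 0. We want δ > 0 such that 0 < |s − 7| < δ implies |(2s^3 - 3s^2 - 4s - 2) − 509| < ε.
(2s^3 - 3s^2 - 4s - 2) − 509 = 2s^3 - 3s^2 - 4s - 511 = (s − 7)(2s^2 + 11s + 73).
So |(2s^3 - 3s^2 - 4s - 2) − 509| = |s − 7|·|2s^2 + 11s + 73|.
Assume first that |s − 7| < 2, so |s| < 9. Then |2s^2 + 11s + 73| ≤ 2·9^2 + 11·9 + 73 = 334.
Hence |(2s^3 - 3s^2 - 4s - 2) − 509| ≤ 334|s − 7| < ε provided |s − 7| < ε/334.
Take δ = min(2, ε/334). Then 0 < |s − 7| < δ gives both |s − 7| < 2 and |s − 7| < ε/334, so |(2s^3 - 3s^2 - 4s - 2) − 509| < ε.

δ = min(2, ε/334)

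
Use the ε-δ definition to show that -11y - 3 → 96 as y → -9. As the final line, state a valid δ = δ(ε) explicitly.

δ = ε/11

Suppose ε > 0. We need δ > 0 so that 0 < |y + 9| < δ implies |(-11y - 3) − 96| < ε.
Since (-11y - 3) − 96 = -11(y + 9), we have |(-11y - 3) − 96| = 11|y + 9|.
Thus it suffices that |y + 9| < ε/11.
Take δ = ε/11. If 0 < |y + 9| < δ then |(-11y - 3) − 96| = 11|y + 9| < 11·(ε/11) = ε.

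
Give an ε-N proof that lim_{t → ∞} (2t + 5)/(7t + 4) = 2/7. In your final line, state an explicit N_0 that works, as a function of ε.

Fix ε > 0. We seek N_0 > 0 such that t > N_0 implies |(2t + 5)/(7t + 4) − (2/7)| < ε.
(2t + 5)/(7t + 4) − (2/7) = (7(2t + 5) − 2(7t + 4)) / (7(7t + 4)) = 27/(7(7t + 4)).
For t > 0 we have 7t + 4 > 7t, so |(2t + 5)/(7t + 4) − (2/7)| = 27/(7(7t + 4)) < 27/(7·7t) = (27/49)/t.
Thus |(2t + 5)/(7t + 4) − (2/7)| < ε whenever t > (27/49)/ε.
Take N_0 = (27/49)/ε. If t > N_0 then |(2t + 5)/(7t + 4) − (2/7)| < (27/49)/t < ε.

N_0 = (27/49)/ε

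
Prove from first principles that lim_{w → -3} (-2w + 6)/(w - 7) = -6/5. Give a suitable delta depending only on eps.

delta = min(5, (25/4)eps)

Let eps > 0. We want delta > 0 with 0 < |w + 3| < delta ⇒ |(-2w + 6)/(w - 7) + 6/5| < eps.
Combining over a common denominator, (-2w + 6)/(w - 7) + 6/5 = [(-2w + 6)·(-10) − 12·(w - 7)] / [(-10)·(w - 7)] = 8(w + 3) / ((-10)(w - 7)).
So |(-2w + 6)/(w - 7) + 6/5| = 8|w + 3| / (10·|w − 7|).
Restrict delta ≤ 5. Then |w + 3| < 5 gives |w − 7| = |(w + 3) + (-10)| ≥ 10 − 5 = 5.
Hence |(-2w + 6)/(w - 7) + 6/5| < 8|w + 3|/(10·5) = (4/25)|w + 3|, which is < eps once |w + 3| < (25/4)eps.
Take delta = min(5, (25/4)eps). Then 0 < |w + 3| < delta forces both bounds, so |(-2w + 6)/(w - 7) + 6/5| < eps.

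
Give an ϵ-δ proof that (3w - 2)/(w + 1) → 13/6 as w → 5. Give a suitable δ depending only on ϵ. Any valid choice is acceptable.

δ = min(3, (18/5)ϵ)

Let ϵ > 0 be given. We want δ > 0 with 0 < |w − 5| < δ ⇒ |(3w - 2)/(w + 1) − (13/6)| < ϵ.
Combining over a common denominator, (3w - 2)/(w + 1) − (13/6) = [(3w - 2)·6 − 13·(w + 1)] / [6·(w + 1)] = 5(w − 5) / (6(w + 1)).
So |(3w - 2)/(w + 1) − (13/6)| = 5|w − 5| / (6·|w + 1|).
Require δ ≤ 3, so |w + 1| ≥ |6| − |w − 5| > 6 − 3 = 3.
Hence |(3w - 2)/(w + 1) − (13/6)| < 5|w − 5|/(6·3) = (5/18)|w − 5|, which is < ϵ once |w − 5| < (18/5)ϵ.
Take δ = min(3, (18/5)ϵ). Then 0 < |w − 5| < δ forces both bounds, so |(3w - 2)/(w + 1) − (13/6)| < ϵ.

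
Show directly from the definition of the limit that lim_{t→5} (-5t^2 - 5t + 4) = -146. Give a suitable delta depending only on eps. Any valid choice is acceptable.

delta = min(1, eps/60)

Fix eps > 0. We want delta > 0 such that 0 < |t − 5| < delta implies |(-5t^2 - 5t + 4) + 146| < eps.
(-5t^2 - 5t + 4) + 146 = -5t^2 - 5t + 150 = (t − 5)(-5t - 30).
So |(-5t^2 - 5t + 4) + 146| = |t − 5|·|-5t - 30|.
Assume first that |t − 5| < 1, so |t| < 6. Then |-5t - 30| ≤ 5·6 + 30 = 60.
Hence |(-5t^2 - 5t + 4) + 146| ≤ 60|t − 5| < eps provided |t − 5| < eps/60.
Choosing delta = min(1, eps/60) ensures both conditions, hence |(-5t^2 - 5t + 4) + 146| < eps.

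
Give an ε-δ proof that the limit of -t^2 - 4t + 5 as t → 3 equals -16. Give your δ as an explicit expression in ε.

δ = min(1, ε/11)

Let ε > 0. We want δ > 0 such that 0 < |t − 3| < δ implies |(-t^2 - 4t + 5) + 16| < ε.
(-t^2 - 4t + 5) + 16 = -t^2 - 4t + 21 = (t − 3)(-t - 7).
So |(-t^2 - 4t + 5) + 16| = |t − 3|·|-t - 7|.
Assume first that |t − 3| < 1, so |t| < 4. Then |-t - 7| ≤ 4 + 7 = 11.
Hence |(-t^2 - 4t + 5) + 16| ≤ 11|t − 3| < ε provided |t − 3| < ε/11.
Choosing δ = min(1, ε/11) ensures both conditions, hence |(-t^2 - 4t + 5) + 16| < ε.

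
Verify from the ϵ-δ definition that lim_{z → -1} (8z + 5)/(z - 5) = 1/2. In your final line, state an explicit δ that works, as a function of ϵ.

Let ϵ > 0 be given. We want δ > 0 with 0 < |z + 1| < δ ⇒ |(8z + 5)/(z - 5) − (1/2)| < ϵ.
Combining over a common denominator, (8z + 5)/(z - 5) − (1/2) = [(8z + 5)·(-6) − (-3)·(z - 5)] / [(-6)·(z - 5)] = -45(z + 1) / ((-6)(z - 5)).
So |(8z + 5)/(z - 5) − (1/2)| = 45|z + 1| / (6·|z − 5|).
Restrict δ ≤ 3. Then |z + 1| < 3 gives |z − 5| = |(z + 1) + (-6)| ≥ 6 − 3 = 3.
Hence |(8z + 5)/(z - 5) − (1/2)| < 45|z + 1|/(6·3) = (5/2)|z + 1|, which is < ϵ once |z + 1| < (2/5)ϵ.
Take δ = min(3, (2/5)ϵ). Then 0 < |z + 1| < δ forces both bounds, so |(8z + 5)/(z - 5) − (1/2)| < ϵ.

δ = min(3, (2/5)ϵ)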